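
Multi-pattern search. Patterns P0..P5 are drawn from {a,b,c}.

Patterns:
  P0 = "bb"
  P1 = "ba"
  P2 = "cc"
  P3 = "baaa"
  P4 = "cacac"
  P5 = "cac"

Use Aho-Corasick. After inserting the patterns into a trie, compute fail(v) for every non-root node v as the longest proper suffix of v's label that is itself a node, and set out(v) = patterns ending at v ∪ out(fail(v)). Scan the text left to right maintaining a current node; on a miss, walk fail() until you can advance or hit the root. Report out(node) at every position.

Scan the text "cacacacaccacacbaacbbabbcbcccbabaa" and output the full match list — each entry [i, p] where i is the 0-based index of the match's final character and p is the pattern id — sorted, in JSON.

Build:
Trie (insert patterns):
  0='ε' goto b→1 c→4
  1='b' goto a→3 b→2
  2='bb' goto ·  [P0 ends]
  3='ba' goto a→6  [P1 ends]
  4='c' goto a→8 c→5
  5='cc' goto ·  [P2 ends]
  6='baa' goto a→7
  7='baaa' goto ·  [P3 ends]
  8='ca' goto c→9
  9='cac' goto a→10  [P5 ends]
  10='caca' goto c→11
  11='cacac' goto ·  [P4 ends]

BFS fail/out derivation:
  n1('b'): parent n0 fail=0; on 'b' 0 → fail=0;  out ∅∪∅=∅
  n4('c'): parent n0 fail=0; on 'c' 0 → fail=0;  out ∅∪∅=∅
  n2('bb'): parent n1 fail=0; on 'b' 0 → fail=1;  out {0}∪∅={0}
  n3('ba'): parent n1 fail=0; on 'a' 0 → fail=0;  out {1}∪∅={1}
  n5('cc'): parent n4 fail=0; on 'c' 0 → fail=4;  out {2}∪∅={2}
  n8('ca'): parent n4 fail=0; on 'a' 0 → fail=0;  out ∅∪∅=∅
  n6('baa'): parent n3 fail=0; on 'a' 0 → fail=0;  out ∅∪∅=∅
  n9('cac'): parent n8 fail=0; on 'c' 0 → fail=4;  out {5}∪∅={5}
  n7('baaa'): parent n6 fail=0; on 'a' 0 → fail=0;  out {3}∪∅={3}
  n10('caca'): parent n9 fail=4; on 'a' 4 → fail=8;  out ∅∪∅=∅
  n11('cacac'): parent n10 fail=8; on 'c' 8 → fail=9;  out {4}∪{5}={4,5}

Scan:
pos 0 'c': at 4
pos 1 'a': at 8
pos 2 'c': at 9  ** P5@[0:2]
pos 3 'a': at 10
pos 4 'c': at 11  ** P4@[0:4],P5@[2:4]
pos 5 'a': at 10 ·f
pos 6 'c': at 11  ** P4@[2:6],P5@[4:6]
pos 7 'a': at 10 ·f
pos 8 'c': at 11  ** P4@[4:8],P5@[6:8]
pos 9 'c': at 5 ·f  ** P2@[8:9]
pos 10 'a': at 8 ·f
pos 11 'c': at 9  ** P5@[9:11]
pos 12 'a': at 10
pos 13 'c': at 11  ** P4@[9:13],P5@[11:13]
pos 14 'b': at 1 ·f
pos 15 'a': at 3  ** P1@[14:15]
pos 16 'a': at 6
pos 17 'c': at 4 ·f
pos 18 'b': at 1 ·f
pos 19 'b': at 2  ** P0@[18:19]
pos 20 'a': at 3 ·f  ** P1@[19:20]
pos 21 'b': at 1 ·f
pos 22 'b': at 2  ** P0@[21:22]
pos 23 'c': at 4 ·f
pos 24 'b': at 1 ·f
pos 25 'c': at 4 ·f
pos 26 'c': at 5  ** P2@[25:26]
pos 27 'c': at 5 ·f  ** P2@[26:27]
pos 28 'b': at 1 ·f
pos 29 'a': at 3  ** P1@[28:29]
pos 30 'b': at 1 ·f
pos 31 'a': at 3  ** P1@[30:31]
pos 32 'a': at 6

Matches: [[2,5],[4,4],[4,5],[6,4],[6,5],[8,4],[8,5],[9,2],[11,5],[13,4],[13,5],[15,1],[19,0],[20,1],[22,0],[26,2],[27,2],[29,1],[31,1]]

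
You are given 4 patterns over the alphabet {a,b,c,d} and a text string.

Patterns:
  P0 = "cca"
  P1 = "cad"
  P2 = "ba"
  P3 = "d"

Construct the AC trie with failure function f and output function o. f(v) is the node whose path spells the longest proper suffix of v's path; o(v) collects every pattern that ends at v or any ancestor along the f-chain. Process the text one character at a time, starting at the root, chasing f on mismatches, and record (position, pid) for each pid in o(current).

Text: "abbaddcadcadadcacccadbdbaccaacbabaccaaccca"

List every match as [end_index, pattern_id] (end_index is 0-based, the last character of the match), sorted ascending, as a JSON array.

Build automaton:
Trie nodes:
  0='ε' goto b→6 c→1 d→8
  1='c' goto a→4 c→2
  2='cc' goto a→3
  3='cca' goto ·  ←P0
  4='ca' goto d→5
  5='cad' goto ·  ←P1
  6='b' goto a→7
  7='ba' goto ·  ←P2
  8='d' goto ·  ←P3

BFS fail/out derivation:
  fail(1) 'c': from fail(0)=0 chase 'c': 0 ⇒ 0;  out=∅∪out(0)=∅
  fail(6) 'b': from fail(0)=0 chase 'b': 0 ⇒ 0;  out=∅∪out(0)=∅
  fail(8) 'd': from fail(0)=0 chase 'd': 0 ⇒ 0;  out={3}∪out(0)={3}
  fail(2) 'cc': from fail(1)=0 chase 'c': 0 ⇒ 1;  out=∅∪out(1)=∅
  fail(4) 'ca': from fail(1)=0 chase 'a': 0 ⇒ 0;  out=∅∪out(0)=∅
  fail(7) 'ba': from fail(6)=0 chase 'a': 0 ⇒ 0;  out={2}∪out(0)={2}
  fail(3) 'cca': from fail(2)=1 chase 'a': 1 ⇒ 4;  out={0}∪out(4)={0}
  fail(5) 'cad': from fail(4)=0 chase 'd': 0 ⇒ 8;  out={1}∪out(8)={1,3}

Run:
[0] read 'a'  n0⇒n0
[1] read 'b'  n0⇒n6
[2] read 'b'  n6⇒n6 (via fail)
[3] read 'a'  n6⇒n7  ** P2@[2:3]
[4] read 'd'  n7⇒n8 (via fail)  ** P3@[4:4]
[5] read 'd'  n8⇒n8 (via fail)  ** P3@[5:5]
[6] read 'c'  n8⇒n1 (via fail)
[7] read 'a'  n1⇒n4
[8] read 'd'  n4⇒n5  ** P1@[6:8],P3@[8:8]
[9] read 'c'  n5⇒n1 (via fail)
[10] read 'a'  n1⇒n4
[11] read 'd'  n4⇒n5  ** P1@[9:11],P3@[11:11]
[12] read 'a'  n5⇒n0 (via fail)
[13] read 'd'  n0⇒n8  ** P3@[13:13]
[14] read 'c'  n8⇒n1 (via fail)
[15] read 'a'  n1⇒n4
[16] read 'c'  n4⇒n1 (via fail)
[17] read 'c'  n1⇒n2
[18] read 'c'  n2⇒n2 (via fail)
[19] read 'a'  n2⇒n3  ** P0@[17:19]
[20] read 'd'  n3⇒n5 (via fail)  ** P1@[18:20],P3@[20:20]
[21] read 'b'  n5⇒n6 (via fail)
[22] read 'd'  n6⇒n8 (via fail)  ** P3@[22:22]
[23] read 'b'  n8⇒n6 (via fail)
[24] read 'a'  n6⇒n7  ** P2@[23:24]
[25] read 'c'  n7⇒n1 (via fail)
[26] read 'c'  n1⇒n2
[27] read 'a'  n2⇒n3  ** P0@[25:27]
[28] read 'a'  n3⇒n0 (via fail)
[29] read 'c'  n0⇒n1
[30] read 'b'  n1⇒n6 (via fail)
[31] read 'a'  n6⇒n7  ** P2@[30:31]
[32] read 'b'  n7⇒n6 (via fail)
[33] read 'a'  n6⇒n7  ** P2@[32:33]
[34] read 'c'  n7⇒n1 (via fail)
[35] read 'c'  n1⇒n2
[36] read 'a'  n2⇒n3  ** P0@[34:36]
[37] read 'a'  n3⇒n0 (via fail)
[38] read 'c'  n0⇒n1
[39] read 'c'  n1⇒n2
[40] read 'c'  n2⇒n2 (via fail)
[41] read 'a'  n2⇒n3  ** P0@[39:41]

Result: [[3,2],[4,3],[5,3],[8,1],[8,3],[11,1],[11,3],[13,3],[19,0],[20,1],[20,3],[22,3],[24,2],[27,0],[31,2],[33,2],[36,0],[41,0]]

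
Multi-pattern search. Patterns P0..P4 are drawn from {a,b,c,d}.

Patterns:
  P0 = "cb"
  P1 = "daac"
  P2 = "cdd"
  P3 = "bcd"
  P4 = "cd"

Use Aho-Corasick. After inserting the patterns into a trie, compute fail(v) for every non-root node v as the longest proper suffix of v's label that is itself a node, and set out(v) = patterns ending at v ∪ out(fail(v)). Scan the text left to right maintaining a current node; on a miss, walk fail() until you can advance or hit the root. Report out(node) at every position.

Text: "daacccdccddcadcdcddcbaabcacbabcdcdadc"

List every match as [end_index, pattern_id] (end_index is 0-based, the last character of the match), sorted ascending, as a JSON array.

Construct AC machine:
Trie (insert patterns):
  0='ε' goto b→9 c→1 d→3
  1='c' goto b→2 d→7
  2='cb' goto ·  ←P0
  3='d' goto a→4
  4='da' goto a→5
  5='daa' goto c→6
  6='daac' goto ·  ←P1
  7='cd' goto d→8  ←P4
  8='cdd' goto ·  ←P2
  9='b' goto c→10
  10='bc' goto d→11
  11='bcd' goto ·  ←P3

BFS fail/out derivation:
  n1('c'): parent n0 fail=0; on 'c' 0 → fail=0;  out ∅∪∅=∅
  n3('d'): parent n0 fail=0; on 'd' 0 → fail=0;  out ∅∪∅=∅
  n9('b'): parent n0 fail=0; on 'b' 0 → fail=0;  out ∅∪∅=∅
  n2('cb'): parent n1 fail=0; on 'b' 0 → fail=9;  out {0}∪∅={0}
  n4('da'): parent n3 fail=0; on 'a' 0 → fail=0;  out ∅∪∅=∅
  n7('cd'): parent n1 fail=0; on 'd' 0 → fail=3;  out {4}∪∅={4}
  n10('bc'): parent n9 fail=0; on 'c' 0 → fail=1;  out ∅∪∅=∅
  n5('daa'): parent n4 fail=0; on 'a' 0 → fail=0;  out ∅∪∅=∅
  n8('cdd'): parent n7 fail=3; on 'd' 3→0 → fail=3;  out {2}∪∅={2}
  n11('bcd'): parent n10 fail=1; on 'd' 1 → fail=7;  out {3}∪{4}={3,4}
  n6('daac'): parent n5 fail=0; on 'c' 0 → fail=1;  out {1}∪∅={1}

Run:
pos 0 'd': at 3
pos 1 'a': at 4
pos 2 'a': at 5
pos 3 'c': at 6  → match P1@[0:3]
pos 4 'c': at 1 (fail-walked)
pos 5 'c': at 1 (fail-walked)
pos 6 'd': at 7  → match P4@[5:6]
pos 7 'c': at 1 (fail-walked)
pos 8 'c': at 1 (fail-walked)
pos 9 'd': at 7  → match P4@[8:9]
pos 10 'd': at 8  → match P2@[8:10]
pos 11 'c': at 1 (fail-walked)
pos 12 'a': at 0 (fail-walked)
pos 13 'd': at 3
pos 14 'c': at 1 (fail-walked)
pos 15 'd': at 7  → match P4@[14:15]
pos 16 'c': at 1 (fail-walked)
pos 17 'd': at 7  → match P4@[16:17]
pos 18 'd': at 8  → match P2@[16:18]
pos 19 'c': at 1 (fail-walked)
pos 20 'b': at 2  → match P0@[19:20]
pos 21 'a': at 0 (fail-walked)
pos 22 'a': at 0
pos 23 'b': at 9
pos 24 'c': at 10
pos 25 'a': at 0 (fail-walked)
pos 26 'c': at 1
pos 27 'b': at 2  → match P0@[26:27]
pos 28 'a': at 0 (fail-walked)
pos 29 'b': at 9
pos 30 'c': at 10
pos 31 'd': at 11  → match P3@[29:31],P4@[30:31]
pos 32 'c': at 1 (fail-walked)
pos 33 'd': at 7  → match P4@[32:33]
pos 34 'a': at 4 (fail-walked)
pos 35 'd': at 3 (fail-walked)
pos 36 'c': at 1 (fail-walked)

All matches (sorted): [[3,1],[6,4],[9,4],[10,2],[15,4],[17,4],[18,2],[20,0],[27,0],[31,3],[31,4],[33,4]]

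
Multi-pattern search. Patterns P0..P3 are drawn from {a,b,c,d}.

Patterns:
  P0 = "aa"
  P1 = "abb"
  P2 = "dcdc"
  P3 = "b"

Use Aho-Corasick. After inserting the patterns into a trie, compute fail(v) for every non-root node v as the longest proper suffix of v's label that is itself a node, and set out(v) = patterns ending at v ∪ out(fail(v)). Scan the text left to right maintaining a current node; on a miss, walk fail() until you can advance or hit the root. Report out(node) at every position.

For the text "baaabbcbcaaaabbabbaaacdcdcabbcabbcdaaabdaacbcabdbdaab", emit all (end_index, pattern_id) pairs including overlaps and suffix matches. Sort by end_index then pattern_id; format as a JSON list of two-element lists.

Build:
Trie (insert patterns):
  0='ε' goto a→1 b→9 d→5
  1='a' goto a→2 b→3
  2='aa' goto ·  [P0 ends]
  3='ab' goto b→4
  4='abb' goto ·  [P1 ends]
  5='d' goto c→6
  6='dc' goto d→7
  7='dcd' goto c→8
  8='dcdc' goto ·  [P2 ends]
  9='b' goto ·  [P3 ends]

BFS fail/out derivation:
  fail(1) 'a': from fail(0)=0 chase 'a': 0 ⇒ 0;  out=∅∪out(0)=∅
  fail(5) 'd': from fail(0)=0 chase 'd': 0 ⇒ 0;  out=∅∪out(0)=∅
  fail(9) 'b': from fail(0)=0 chase 'b': 0 ⇒ 0;  out={3}∪out(0)={3}
  fail(2) 'aa': from fail(1)=0 chase 'a': 0 ⇒ 1;  out={0}∪out(1)={0}
  fail(3) 'ab': from fail(1)=0 chase 'b': 0 ⇒ 9;  out=∅∪out(9)={3}
  fail(6) 'dc': from fail(5)=0 chase 'c': 0 ⇒ 0;  out=∅∪out(0)=∅
  fail(4) 'abb': from fail(3)=9 chase 'b': 9→0 ⇒ 9;  out={1}∪out(9)={1,3}
  fail(7) 'dcd': from fail(6)=0 chase 'd': 0 ⇒ 5;  out=∅∪out(5)=∅
  fail(8) 'dcdc': from fail(7)=5 chase 'c': 5 ⇒ 6;  out={2}∪out(6)={2}

Run:
i=0 'b': node 0→9  ** P3@[0:0]
i=1 'a': node 9→1 ·f
i=2 'a': node 1→2  ** P0@[1:2]
i=3 'a': node 2→2 ·f  ** P0@[2:3]
i=4 'b': node 2→3 ·f  ** P3@[4:4]
i=5 'b': node 3→4  ** P1@[3:5],P3@[5:5]
i=6 'c': node 4→0 ·f
i=7 'b': node 0→9  ** P3@[7:7]
i=8 'c': node 9→0 ·f
i=9 'a': node 0→1
i=10 'a': node 1→2  ** P0@[9:10]
i=11 'a': node 2→2 ·f  ** P0@[10:11]
i=12 'a': node 2→2 ·f  ** P0@[11:12]
i=13 'b': node 2→3 ·f  ** P3@[13:13]
i=14 'b': node 3→4  ** P1@[12:14],P3@[14:14]
i=15 'a': node 4→1 ·f
i=16 'b': node 1→3  ** P3@[16:16]
i=17 'b': node 3→4  ** P1@[15:17],P3@[17:17]
i=18 'a': node 4→1 ·f
i=19 'a': node 1→2  ** P0@[18:19]
i=20 'a': node 2→2 ·f  ** P0@[19:20]
i=21 'c': node 2→0 ·f
i=22 'd': node 0→5
i=23 'c': node 5→6
i=24 'd': node 6→7
i=25 'c': node 7→8  ** P2@[22:25]
i=26 'a': node 8→1 ·f
i=27 'b': node 1→3  ** P3@[27:27]
i=28 'b': node 3→4  ** P1@[26:28],P3@[28:28]
i=29 'c': node 4→0 ·f
i=30 'a': node 0→1
i=31 'b': node 1→3  ** P3@[31:31]
i=32 'b': node 3→4  ** P1@[30:32],P3@[32:32]
i=33 'c': node 4→0 ·f
i=34 'd': node 0→5
i=35 'a': node 5→1 ·f
i=36 'a': node 1→2  ** P0@[35:36]
i=37 'a': node 2→2 ·f  ** P0@[36:37]
i=38 'b': node 2→3 ·f  ** P3@[38:38]
i=39 'd': node 3→5 ·f
i=40 'a': node 5→1 ·f
i=41 'a': node 1→2  ** P0@[40:41]
i=42 'c': node 2→0 ·f
i=43 'b': node 0→9  ** P3@[43:43]
i=44 'c': node 9→0 ·f
i=45 'a': node 0→1
i=46 'b': node 1→3  ** P3@[46:46]
i=47 'd': node 3→5 ·f
i=48 'b': node 5→9 ·f  ** P3@[48:48]
i=49 'd': node 9→5 ·f
i=50 'a': node 5→1 ·f
i=51 'a': node 1→2  ** P0@[50:51]
i=52 'b': node 2→3 ·f  ** P3@[52:52]

Result: [[0,3],[2,0],[3,0],[4,3],[5,1],[5,3],[7,3],[10,0],[11,0],[12,0],[13,3],[14,1],[14,3],[16,3],[17,1],[17,3],[19,0],[20,0],[25,2],[27,3],[28,1],[28,3],[31,3],[32,1],[32,3],[36,0],[37,0],[38,3],[41,0],[43,3],[46,3],[48,3],[51,0],[52,3]]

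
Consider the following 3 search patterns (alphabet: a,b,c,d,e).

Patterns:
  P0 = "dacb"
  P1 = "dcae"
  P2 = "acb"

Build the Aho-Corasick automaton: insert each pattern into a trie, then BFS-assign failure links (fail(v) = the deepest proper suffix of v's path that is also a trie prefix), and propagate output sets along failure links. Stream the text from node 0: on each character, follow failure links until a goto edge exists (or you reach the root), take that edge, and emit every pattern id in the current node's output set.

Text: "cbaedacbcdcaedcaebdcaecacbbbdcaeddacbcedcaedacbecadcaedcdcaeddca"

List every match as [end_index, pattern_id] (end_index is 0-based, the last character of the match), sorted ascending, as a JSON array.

Build:
Trie nodes:
  n0 'ε': a→8 d→1
  n1 'd': a→2 c→5
  n2 'da': c→3
  n3 'dac': b→4
  n4 'dacb': ·  [P0 ends]
  n5 'dc': a→6
  n6 'dca': e→7
  n7 'dcae': ·  [P1 ends]
  n8 'a': c→9
  n9 'ac': b→10
  n10 'acb': ·  [P2 ends]

Failure links (BFS by depth):
  fail(1) 'd': from fail(0)=0 chase 'd': 0 ⇒ 0;  out=∅∪out(0)=∅
  fail(8) 'a': from fail(0)=0 chase 'a': 0 ⇒ 0;  out=∅∪out(0)=∅
  fail(2) 'da': from fail(1)=0 chase 'a': 0 ⇒ 8;  out=∅∪out(8)=∅
  fail(5) 'dc': from fail(1)=0 chase 'c': 0 ⇒ 0;  out=∅∪out(0)=∅
  fail(9) 'ac': from fail(8)=0 chase 'c': 0 ⇒ 0;  out=∅∪out(0)=∅
  fail(3) 'dac': from fail(2)=8 chase 'c': 8 ⇒ 9;  out=∅∪out(9)=∅
  fail(6) 'dca': from fail(5)=0 chase 'a': 0 ⇒ 8;  out=∅∪out(8)=∅
  fail(10) 'acb': from fail(9)=0 chase 'b': 0 ⇒ 0;  out={2}∪out(0)={2}
  fail(4) 'dacb': from fail(3)=9 chase 'b': 9 ⇒ 10;  out={0}∪out(10)={0,2}
  fail(7) 'dcae': from fail(6)=8 chase 'e': 8→0 ⇒ 0;  out={1}∪out(0)={1}

Run:
pos 0 'c': at 0
pos 1 'b': at 0
pos 2 'a': at 8
pos 3 'e': at 0 (fail-walked)
pos 4 'd': at 1
pos 5 'a': at 2
pos 6 'c': at 3
pos 7 'b': at 4  ** P0@[4:7],P2@[5:7]
pos 8 'c': at 0 (fail-walked)
pos 9 'd': at 1
pos 10 'c': at 5
pos 11 'a': at 6
pos 12 'e': at 7  ** P1@[9:12]
pos 13 'd': at 1 (fail-walked)
pos 14 'c': at 5
pos 15 'a': at 6
pos 16 'e': at 7  ** P1@[13:16]
pos 17 'b': at 0 (fail-walked)
pos 18 'd': at 1
pos 19 'c': at 5
pos 20 'a': at 6
pos 21 'e': at 7  ** P1@[18:21]
pos 22 'c': at 0 (fail-walked)
pos 23 'a': at 8
pos 24 'c': at 9
pos 25 'b': at 10  ** P2@[23:25]
pos 26 'b': at 0 (fail-walked)
pos 27 'b': at 0
pos 28 'd': at 1
pos 29 'c': at 5
pos 30 'a': at 6
pos 31 'e': at 7  ** P1@[28:31]
pos 32 'd': at 1 (fail-walked)
pos 33 'd': at 1 (fail-walked)
pos 34 'a': at 2
pos 35 'c': at 3
pos 36 'b': at 4  ** P0@[33:36],P2@[34:36]
pos 37 'c': at 0 (fail-walked)
pos 38 'e': at 0
pos 39 'd': at 1
pos 40 'c': at 5
pos 41 'a': at 6
pos 42 'e': at 7  ** P1@[39:42]
pos 43 'd': at 1 (fail-walked)
pos 44 'a': at 2
pos 45 'c': at 3
pos 46 'b': at 4  ** P0@[43:46],P2@[44:46]
pos 47 'e': at 0 (fail-walked)
pos 48 'c': at 0
pos 49 'a': at 8
pos 50 'd': at 1 (fail-walked)
pos 51 'c': at 5
pos 52 'a': at 6
pos 53 'e': at 7  ** P1@[50:53]
pos 54 'd': at 1 (fail-walked)
pos 55 'c': at 5
pos 56 'd': at 1 (fail-walked)
pos 57 'c': at 5
pos 58 'a': at 6
pos 59 'e': at 7  ** P1@[56:59]
pos 60 'd': at 1 (fail-walked)
pos 61 'd': at 1 (fail-walked)
pos 62 'c': at 5
pos 63 'a': at 6

All matches (sorted): [[7,0],[7,2],[12,1],[16,1],[21,1],[25,2],[31,1],[36,0],[36,2],[42,1],[46,0],[46,2],[53,1],[59,1]]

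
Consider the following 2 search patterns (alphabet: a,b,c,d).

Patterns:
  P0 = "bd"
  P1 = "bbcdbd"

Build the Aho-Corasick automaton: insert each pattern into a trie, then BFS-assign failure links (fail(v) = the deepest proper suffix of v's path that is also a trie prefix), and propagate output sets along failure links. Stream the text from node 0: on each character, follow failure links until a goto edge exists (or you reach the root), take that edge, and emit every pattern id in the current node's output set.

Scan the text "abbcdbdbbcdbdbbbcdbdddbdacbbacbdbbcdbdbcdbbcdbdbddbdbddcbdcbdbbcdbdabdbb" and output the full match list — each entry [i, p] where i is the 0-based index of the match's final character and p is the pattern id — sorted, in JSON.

Construct AC machine:
Trie nodes:
  n0 'ε': b→1
  n1 'b': b→3 d→2
  n2 'bd': ·  ←P0
  n3 'bb': c→4
  n4 'bbc': d→5
  n5 'bbcd': b→6
  n6 'bbcdb': d→7
  n7 'bbcdbd': ·  ←P1

BFS fail/out derivation:
  n1('b'): parent n0 fail=0; on 'b' 0 → fail=0;  out ∅∪∅=∅
  n2('bd'): parent n1 fail=0; on 'd' 0 → fail=0;  out {0}∪∅={0}
  n3('bb'): parent n1 fail=0; on 'b' 0 → fail=1;  out ∅∪∅=∅
  n4('bbc'): parent n3 fail=1; on 'c' 1→0 → fail=0;  out ∅∪∅=∅
  n5('bbcd'): parent n4 fail=0; on 'd' 0 → fail=0;  out ∅∪∅=∅
  n6('bbcdb'): parent n5 fail=0; on 'b' 0 → fail=1;  out ∅∪∅=∅
  n7('bbcdbd'): parent n6 fail=1; on 'd' 1 → fail=2;  out {1}∪{0}={0,1}

Run:
i=0 'a': node 0→0
i=1 'b': node 0→1
i=2 'b': node 1→3
i=3 'c': node 3→4
i=4 'd': node 4→5
i=5 'b': node 5→6
i=6 'd': node 6→7  ** P0@[5:6],P1@[1:6]
i=7 'b': node 7→1 ·f
i=8 'b': node 1→3
i=9 'c': node 3→4
i=10 'd': node 4→5
i=11 'b': node 5→6
i=12 'd': node 6→7  ** P0@[11:12],P1@[7:12]
i=13 'b': node 7→1 ·f
i=14 'b': node 1→3
i=15 'b': node 3→3 ·f
i=16 'c': node 3→4
i=17 'd': node 4→5
i=18 'b': node 5→6
i=19 'd': node 6→7  ** P0@[18:19],P1@[14:19]
i=20 'd': node 7→0 ·f
i=21 'd': node 0→0
i=22 'b': node 0→1
i=23 'd': node 1→2  ** P0@[22:23]
i=24 'a': node 2→0 ·f
i=25 'c': node 0→0
i=26 'b': node 0→1
i=27 'b': node 1→3
i=28 'a': node 3→0 ·f
i=29 'c': node 0→0
i=30 'b': node 0→1
i=31 'd': node 1→2  ** P0@[30:31]
i=32 'b': node 2→1 ·f
i=33 'b': node 1→3
i=34 'c': node 3→4
i=35 'd': node 4→5
i=36 'b': node 5→6
i=37 'd': node 6→7  ** P0@[36:37],P1@[32:37]
i=38 'b': node 7→1 ·f
i=39 'c': node 1→0 ·f
i=40 'd': node 0→0
i=41 'b': node 0→1
i=42 'b': node 1→3
i=43 'c': node 3→4
i=44 'd': node 4→5
i=45 'b': node 5→6
i=46 'd': node 6→7  ** P0@[45:46],P1@[41:46]
i=47 'b': node 7→1 ·f
i=48 'd': node 1→2  ** P0@[47:48]
i=49 'd': node 2→0 ·f
i=50 'b': node 0→1
i=51 'd': node 1→2  ** P0@[50:51]
i=52 'b': node 2→1 ·f
i=53 'd': node 1→2  ** P0@[52:53]
i=54 'd': node 2→0 ·f
i=55 'c': node 0→0
i=56 'b': node 0→1
i=57 'd': node 1→2  ** P0@[56:57]
i=58 'c': node 2→0 ·f
i=59 'b': node 0→1
i=60 'd': node 1→2  ** P0@[59:60]
i=61 'b': node 2→1 ·f
i=62 'b': node 1→3
i=63 'c': node 3→4
i=64 'd': node 4→5
i=65 'b': node 5→6
i=66 'd': node 6→7  ** P0@[65:66],P1@[61:66]
i=67 'a': node 7→0 ·f
i=68 'b': node 0→1
i=69 'd': node 1→2  ** P0@[68:69]
i=70 'b': node 2→1 ·f
i=71 'b': node 1→3

Matches: [[6,0],[6,1],[12,0],[12,1],[19,0],[19,1],[23,0],[31,0],[37,0],[37,1],[46,0],[46,1],[48,0],[51,0],[53,0],[57,0],[60,0],[66,0],[66,1],[69,0]]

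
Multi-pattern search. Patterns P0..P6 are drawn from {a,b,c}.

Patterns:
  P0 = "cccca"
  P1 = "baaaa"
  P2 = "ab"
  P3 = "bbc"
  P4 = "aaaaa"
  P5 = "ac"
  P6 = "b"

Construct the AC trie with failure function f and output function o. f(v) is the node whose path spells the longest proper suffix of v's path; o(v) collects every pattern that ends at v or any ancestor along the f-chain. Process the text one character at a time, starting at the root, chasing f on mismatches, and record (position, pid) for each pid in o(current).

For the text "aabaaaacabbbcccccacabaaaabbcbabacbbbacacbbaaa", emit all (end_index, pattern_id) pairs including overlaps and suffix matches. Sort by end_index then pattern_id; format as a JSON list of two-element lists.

Build:
Trie nodes:
  0='ε' goto a→11 b→6 c→1
  1='c' goto c→2
  2='cc' goto c→3
  3='ccc' goto c→4
  4='cccc' goto a→5
  5='cccca' goto ·  ←P0
  6='b' goto a→7 b→13  ←P6
  7='ba' goto a→8
  8='baa' goto a→9
  9='baaa' goto a→10
  10='baaaa' goto ·  ←P1
  11='a' goto a→15 b→12 c→19
  12='ab' goto ·  ←P2
  13='bb' goto c→14
  14='bbc' goto ·  ←P3
  15='aa' goto a→16
  16='aaa' goto a→17
  17='aaaa' goto a→18
  18='aaaaa' goto ·  ←P4
  19='ac' goto ·  ←P5

BFS fail/out derivation:
  n1('c'): parent n0 fail=0; on 'c' 0 → fail=0;  out ∅∪∅=∅
  n6('b'): parent n0 fail=0; on 'b' 0 → fail=0;  out {6}∪∅={6}
  n11('a'): parent n0 fail=0; on 'a' 0 → fail=0;  out ∅∪∅=∅
  n2('cc'): parent n1 fail=0; on 'c' 0 → fail=1;  out ∅∪∅=∅
  n7('ba'): parent n6 fail=0; on 'a' 0 → fail=11;  out ∅∪∅=∅
  n12('ab'): parent n11 fail=0; on 'b' 0 → fail=6;  out {2}∪{6}={2,6}
  n13('bb'): parent n6 fail=0; on 'b' 0 → fail=6;  out ∅∪{6}={6}
  n15('aa'): parent n11 fail=0; on 'a' 0 → fail=11;  out ∅∪∅=∅
  n19('ac'): parent n11 fail=0; on 'c' 0 → fail=1;  out {5}∪∅={5}
  n3('ccc'): parent n2 fail=1; on 'c' 1 → fail=2;  out ∅∪∅=∅
  n8('baa'): parent n7 fail=11; on 'a' 11 → fail=15;  out ∅∪∅=∅
  n14('bbc'): parent n13 fail=6; on 'c' 6→0 → fail=1;  out {3}∪∅={3}
  n16('aaa'): parent n15 fail=11; on 'a' 11 → fail=15;  out ∅∪∅=∅
  n4('cccc'): parent n3 fail=2; on 'c' 2 → fail=3;  out ∅∪∅=∅
  n9('baaa'): parent n8 fail=15; on 'a' 15 → fail=16;  out ∅∪∅=∅
  n17('aaaa'): parent n16 fail=15; on 'a' 15 → fail=16;  out ∅∪∅=∅
  n5('cccca'): parent n4 fail=3; on 'a' 3→2→1→0 → fail=11;  out {0}∪∅={0}
  n10('baaaa'): parent n9 fail=16; on 'a' 16 → fail=17;  out {1}∪∅={1}
  n18('aaaaa'): parent n17 fail=16; on 'a' 16 → fail=17;  out {4}∪∅={4}

Text stream:
[0] read 'a'  n0⇒n11
[1] read 'a'  n11⇒n15
[2] read 'b'  n15⇒n12 (via fail)  emit P2@[1:2],P6@[2:2]
[3] read 'a'  n12⇒n7 (via fail)
[4] read 'a'  n7⇒n8
[5] read 'a'  n8⇒n9
[6] read 'a'  n9⇒n10  emit P1@[2:6]
[7] read 'c'  n10⇒n19 (via fail)  emit P5@[6:7]
[8] read 'a'  n19⇒n11 (via fail)
[9] read 'b'  n11⇒n12  emit P2@[8:9],P6@[9:9]
[10] read 'b'  n12⇒n13 (via fail)  emit P6@[10:10]
[11] read 'b'  n13⇒n13 (via fail)  emit P6@[11:11]
[12] read 'c'  n13⇒n14  emit P3@[10:12]
[13] read 'c'  n14⇒n2 (via fail)
[14] read 'c'  n2⇒n3
[15] read 'c'  n3⇒n4
[16] read 'c'  n4⇒n4 (via fail)
[17] read 'a'  n4⇒n5  emit P0@[13:17]
[18] read 'c'  n5⇒n19 (via fail)  emit P5@[17:18]
[19] read 'a'  n19⇒n11 (via fail)
[20] read 'b'  n11⇒n12  emit P2@[19:20],P6@[20:20]
[21] read 'a'  n12⇒n7 (via fail)
[22] read 'a'  n7⇒n8
[23] read 'a'  n8⇒n9
[24] read 'a'  n9⇒n10  emit P1@[20:24]
[25] read 'b'  n10⇒n12 (via fail)  emit P2@[24:25],P6@[25:25]
[26] read 'b'  n12⇒n13 (via fail)  emit P6@[26:26]
[27] read 'c'  n13⇒n14  emit P3@[25:27]
[28] read 'b'  n14⇒n6 (via fail)  emit P6@[28:28]
[29] read 'a'  n6⇒n7
[30] read 'b'  n7⇒n12 (via fail)  emit P2@[29:30],P6@[30:30]
[31] read 'a'  n12⇒n7 (via fail)
[32] read 'c'  n7⇒n19 (via fail)  emit P5@[31:32]
[33] read 'b'  n19⇒n6 (via fail)  emit P6@[33:33]
[34] read 'b'  n6⇒n13  emit P6@[34:34]
[35] read 'b'  n13⇒n13 (via fail)  emit P6@[35:35]
[36] read 'a'  n13⇒n7 (via fail)
[37] read 'c'  n7⇒n19 (via fail)  emit P5@[36:37]
[38] read 'a'  n19⇒n11 (via fail)
[39] read 'c'  n11⇒n19  emit P5@[38:39]
[40] read 'b'  n19⇒n6 (via fail)  emit P6@[40:40]
[41] read 'b'  n6⇒n13  emit P6@[41:41]
[42] read 'a'  n13⇒n7 (via fail)
[43] read 'a'  n7⇒n8
[44] read 'a'  n8⇒n9

Matches: [[2,2],[2,6],[6,1],[7,5],[9,2],[9,6],[10,6],[11,6],[12,3],[17,0],[18,5],[20,2],[20,6],[24,1],[25,2],[25,6],[26,6],[27,3],[28,6],[30,2],[30,6],[32,5],[33,6],[34,6],[35,6],[37,5],[39,5],[40,6],[41,6]]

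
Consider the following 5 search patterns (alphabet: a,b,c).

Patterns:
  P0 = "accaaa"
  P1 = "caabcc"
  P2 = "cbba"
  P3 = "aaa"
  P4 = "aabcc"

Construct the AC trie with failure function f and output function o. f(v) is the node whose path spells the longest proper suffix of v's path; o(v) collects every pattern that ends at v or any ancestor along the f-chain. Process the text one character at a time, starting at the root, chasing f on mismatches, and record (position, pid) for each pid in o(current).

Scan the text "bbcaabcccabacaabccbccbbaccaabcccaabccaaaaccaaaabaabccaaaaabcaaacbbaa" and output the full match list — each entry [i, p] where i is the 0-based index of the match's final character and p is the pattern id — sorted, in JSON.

Build automaton:
Trie (insert patterns):
  n0 'ε': a→1 c→7
  n1 'a': a→16 c→2
  n2 'ac': c→3
  n3 'acc': a→4
  n4 'acca': a→5
  n5 'accaa': a→6
  n6 'accaaa': ·  ←P0
  n7 'c': a→8 b→13
  n8 'ca': a→9
  n9 'caa': b→10
  n10 'caab': c→11
  n11 'caabc': c→12
  n12 'caabcc': ·  ←P1
  n13 'cb': b→14
  n14 'cbb': a→15
  n15 'cbba': ·  ←P2
  n16 'aa': a→17 b→18
  n17 'aaa': ·  ←P3
  n18 'aab': c→19
  n19 'aabc': c→20
  n20 'aabcc': ·  ←P4

Failure links (BFS by depth):
  n1('a'): parent n0 fail=0; on 'a' 0 → fail=0;  out ∅∪∅=∅
  n7('c'): parent n0 fail=0; on 'c' 0 → fail=0;  out ∅∪∅=∅
  n2('ac'): parent n1 fail=0; on 'c' 0 → fail=7;  out ∅∪∅=∅
  n8('ca'): parent n7 fail=0; on 'a' 0 → fail=1;  out ∅∪∅=∅
  n13('cb'): parent n7 fail=0; on 'b' 0 → fail=0;  out ∅∪∅=∅
  n16('aa'): parent n1 fail=0; on 'a' 0 → fail=1;  out ∅∪∅=∅
  n3('acc'): parent n2 fail=7; on 'c' 7→0 → fail=7;  out ∅∪∅=∅
  n9('caa'): parent n8 fail=1; on 'a' 1 → fail=16;  out ∅∪∅=∅
  n14('cbb'): parent n13 fail=0; on 'b' 0 → fail=0;  out ∅∪∅=∅
  n17('aaa'): parent n16 fail=1; on 'a' 1 → fail=16;  out {3}∪∅={3}
  n18('aab'): parent n16 fail=1; on 'b' 1→0 → fail=0;  out ∅∪∅=∅
  n4('acca'): parent n3 fail=7; on 'a' 7 → fail=8;  out ∅∪∅=∅
  n10('caab'): parent n9 fail=16; on 'b' 16 → fail=18;  out ∅∪∅=∅
  n15('cbba'): parent n14 fail=0; on 'a' 0 → fail=1;  out {2}∪∅={2}
  n19('aabc'): parent n18 fail=0; on 'c' 0 → fail=7;  out ∅∪∅=∅
  n5('accaa'): parent n4 fail=8; on 'a' 8 → fail=9;  out ∅∪∅=∅
  n11('caabc'): parent n10 fail=18; on 'c' 18 → fail=19;  out ∅∪∅=∅
  n20('aabcc'): parent n19 fail=7; on 'c' 7→0 → fail=7;  out {4}∪∅={4}
  n6('accaaa'): parent n5 fail=9; on 'a' 9→16 → fail=17;  out {0}∪{3}={0,3}
  n12('caabcc'): parent n11 fail=19; on 'c' 19 → fail=20;  out {1}∪{4}={1,4}

Text stream:
pos 0 'b': at 0
pos 1 'b': at 0
pos 2 'c': at 7
pos 3 'a': at 8
pos 4 'a': at 9
pos 5 'b': at 10
pos 6 'c': at 11
pos 7 'c': at 12  → match P1@[2:7],P4@[3:7]
pos 8 'c': at 7 (fail-walked)
pos 9 'a': at 8
pos 10 'b': at 0 (fail-walked)
pos 11 'a': at 1
pos 12 'c': at 2
pos 13 'a': at 8 (fail-walked)
pos 14 'a': at 9
pos 15 'b': at 10
pos 16 'c': at 11
pos 17 'c': at 12  → match P1@[12:17],P4@[13:17]
pos 18 'b': at 13 (fail-walked)
pos 19 'c': at 7 (fail-walked)
pos 20 'c': at 7 (fail-walked)
pos 21 'b': at 13
pos 22 'b': at 14
pos 23 'a': at 15  → match P2@[20:23]
pos 24 'c': at 2 (fail-walked)
pos 25 'c': at 3
pos 26 'a': at 4
pos 27 'a': at 5
pos 28 'b': at 10 (fail-walked)
pos 29 'c': at 11
pos 30 'c': at 12  → match P1@[25:30],P4@[26:30]
pos 31 'c': at 7 (fail-walked)
pos 32 'a': at 8
pos 33 'a': at 9
pos 34 'b': at 10
pos 35 'c': at 11
pos 36 'c': at 12  → match P1@[31:36],P4@[32:36]
pos 37 'a': at 8 (fail-walked)
pos 38 'a': at 9
pos 39 'a': at 17 (fail-walked)  → match P3@[37:39]
pos 40 'a': at 17 (fail-walked)  → match P3@[38:40]
pos 41 'c': at 2 (fail-walked)
pos 42 'c': at 3
pos 43 'a': at 4
pos 44 'a': at 5
pos 45 'a': at 6  → match P0@[40:45],P3@[43:45]
pos 46 'a': at 17 (fail-walked)  → match P3@[44:46]
pos 47 'b': at 18 (fail-walked)
pos 48 'a': at 1 (fail-walked)
pos 49 'a': at 16
pos 50 'b': at 18
pos 51 'c': at 19
pos 52 'c': at 20  → match P4@[48:52]
pos 53 'a': at 8 (fail-walked)
pos 54 'a': at 9
pos 55 'a': at 17 (fail-walked)  → match P3@[53:55]
pos 56 'a': at 17 (fail-walked)  → match P3@[54:56]
pos 57 'a': at 17 (fail-walked)  → match P3@[55:57]
pos 58 'b': at 18 (fail-walked)
pos 59 'c': at 19
pos 60 'a': at 8 (fail-walked)
pos 61 'a': at 9
pos 62 'a': at 17 (fail-walked)  → match P3@[60:62]
pos 63 'c': at 2 (fail-walked)
pos 64 'b': at 13 (fail-walked)
pos 65 'b': at 14
pos 66 'a': at 15  → match P2@[63:66]
pos 67 'a': at 16 (fail-walked)

Matches: [[7,1],[7,4],[17,1],[17,4],[23,2],[30,1],[30,4],[36,1],[36,4],[39,3],[40,3],[45,0],[45,3],[46,3],[52,4],[55,3],[56,3],[57,3],[62,3],[66,2]]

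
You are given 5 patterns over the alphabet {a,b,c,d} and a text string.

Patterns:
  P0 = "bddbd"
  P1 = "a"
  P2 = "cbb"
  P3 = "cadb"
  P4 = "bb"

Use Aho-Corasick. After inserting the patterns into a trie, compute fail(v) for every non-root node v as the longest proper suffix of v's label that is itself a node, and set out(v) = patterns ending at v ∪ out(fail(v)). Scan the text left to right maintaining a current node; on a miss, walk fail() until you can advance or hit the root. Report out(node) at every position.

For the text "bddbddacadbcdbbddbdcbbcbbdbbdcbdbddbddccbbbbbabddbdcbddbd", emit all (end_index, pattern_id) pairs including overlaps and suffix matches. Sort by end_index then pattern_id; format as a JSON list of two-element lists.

Build:
Trie nodes:
  0='ε' goto a→6 b→1 c→7
  1='b' goto b→13 d→2
  2='bd' goto d→3
  3='bdd' goto b→4
  4='bddb' goto d→5
  5='bddbd' goto ·  [P0 ends]
  6='a' goto ·  [P1 ends]
  7='c' goto a→10 b→8
  8='cb' goto b→9
  9='cbb' goto ·  [P2 ends]
  10='ca' goto d→11
  11='cad' goto b→12
  12='cadb' goto ·  [P3 ends]
  13='bb' goto ·  [P4 ends]

BFS fail/out derivation:
  fail(1) 'b': from fail(0)=0 chase 'b': 0 ⇒ 0;  out=∅∪out(0)=∅
  fail(6) 'a': from fail(0)=0 chase 'a': 0 ⇒ 0;  out={1}∪out(0)={1}
  fail(7) 'c': from fail(0)=0 chase 'c': 0 ⇒ 0;  out=∅∪out(0)=∅
  fail(2) 'bd': from fail(1)=0 chase 'd': 0 ⇒ 0;  out=∅∪out(0)=∅
  fail(8) 'cb': from fail(7)=0 chase 'b': 0 ⇒ 1;  out=∅∪out(1)=∅
  fail(10) 'ca': from fail(7)=0 chase 'a': 0 ⇒ 6;  out=∅∪out(6)={1}
  fail(13) 'bb': from fail(1)=0 chase 'b': 0 ⇒ 1;  out={4}∪out(1)={4}
  fail(3) 'bdd': from fail(2)=0 chase 'd': 0 ⇒ 0;  out=∅∪out(0)=∅
  fail(9) 'cbb': from fail(8)=1 chase 'b': 1 ⇒ 13;  out={2}∪out(13)={2,4}
  fail(11) 'cad': from fail(10)=6 chase 'd': 6→0 ⇒ 0;  out=∅∪out(0)=∅
  fail(4) 'bddb': from fail(3)=0 chase 'b': 0 ⇒ 1;  out=∅∪out(1)=∅
  fail(12) 'cadb': from fail(11)=0 chase 'b': 0 ⇒ 1;  out={3}∪out(1)={3}
  fail(5) 'bddbd': from fail(4)=1 chase 'd': 1 ⇒ 2;  out={0}∪out(2)={0}

Text stream:
i=0 'b': node 0→1
i=1 'd': node 1→2
i=2 'd': node 2→3
i=3 'b': node 3→4
i=4 'd': node 4→5  ** P0@[0:4]
i=5 'd': node 5→3 (fail-walked)
i=6 'a': node 3→6 (fail-walked)  ** P1@[6:6]
i=7 'c': node 6→7 (fail-walked)
i=8 'a': node 7→10  ** P1@[8:8]
i=9 'd': node 10→11
i=10 'b': node 11→12  ** P3@[7:10]
i=11 'c': node 12→7 (fail-walked)
i=12 'd': node 7→0 (fail-walked)
i=13 'b': node 0→1
i=14 'b': node 1→13  ** P4@[13:14]
i=15 'd': node 13→2 (fail-walked)
i=16 'd': node 2→3
i=17 'b': node 3→4
i=18 'd': node 4→5  ** P0@[14:18]
i=19 'c': node 5→7 (fail-walked)
i=20 'b': node 7→8
i=21 'b': node 8→9  ** P2@[19:21],P4@[20:21]
i=22 'c': node 9→7 (fail-walked)
i=23 'b': node 7→8
i=24 'b': node 8→9  ** P2@[22:24],P4@[23:24]
i=25 'd': node 9→2 (fail-walked)
i=26 'b': node 2→1 (fail-walked)
i=27 'b': node 1→13  ** P4@[26:27]
i=28 'd': node 13→2 (fail-walked)
i=29 'c': node 2→7 (fail-walked)
i=30 'b': node 7→8
i=31 'd': node 8→2 (fail-walked)
i=32 'b': node 2→1 (fail-walked)
i=33 'd': node 1→2
i=34 'd': node 2→3
i=35 'b': node 3→4
i=36 'd': node 4→5  ** P0@[32:36]
i=37 'd': node 5→3 (fail-walked)
i=38 'c': node 3→7 (fail-walked)
i=39 'c': node 7→7 (fail-walked)
i=40 'b': node 7→8
i=41 'b': node 8→9  ** P2@[39:41],P4@[40:41]
i=42 'b': node 9→13 (fail-walked)  ** P4@[41:42]
i=43 'b': node 13→13 (fail-walked)  ** P4@[42:43]
i=44 'b': node 13→13 (fail-walked)  ** P4@[43:44]
i=45 'a': node 13→6 (fail-walked)  ** P1@[45:45]
i=46 'b': node 6→1 (fail-walked)
i=47 'd': node 1→2
i=48 'd': node 2→3
i=49 'b': node 3→4
i=50 'd': node 4→5  ** P0@[46:50]
i=51 'c': node 5→7 (fail-walked)
i=52 'b': node 7→8
i=53 'd': node 8→2 (fail-walked)
i=54 'd': node 2→3
i=55 'b': node 3→4
i=56 'd': node 4→5  ** P0@[52:56]

All matches (sorted): [[4,0],[6,1],[8,1],[10,3],[14,4],[18,0],[21,2],[21,4],[24,2],[24,4],[27,4],[36,0],[41,2],[41,4],[42,4],[43,4],[44,4],[45,1],[50,0],[56,0]]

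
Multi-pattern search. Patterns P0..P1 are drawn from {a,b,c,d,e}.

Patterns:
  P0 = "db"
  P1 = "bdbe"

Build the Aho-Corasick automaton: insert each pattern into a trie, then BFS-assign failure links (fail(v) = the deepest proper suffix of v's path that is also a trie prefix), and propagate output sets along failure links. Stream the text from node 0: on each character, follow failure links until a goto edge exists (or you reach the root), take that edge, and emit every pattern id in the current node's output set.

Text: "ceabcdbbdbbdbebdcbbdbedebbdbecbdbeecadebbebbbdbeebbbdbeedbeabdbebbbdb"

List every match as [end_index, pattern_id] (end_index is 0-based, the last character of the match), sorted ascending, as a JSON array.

Build:
Trie (insert patterns):
  n0 'ε': b→3 d→1
  n1 'd': b→2
  n2 'db': ·  [P0 ends]
  n3 'b': d→4
  n4 'bd': b→5
  n5 'bdb': e→6
  n6 'bdbe': ·  [P1 ends]

BFS fail/out derivation:
  fail(1) 'd': from fail(0)=0 chase 'd': 0 ⇒ 0;  out=∅∪out(0)=∅
  fail(3) 'b': from fail(0)=0 chase 'b': 0 ⇒ 0;  out=∅∪out(0)=∅
  fail(2) 'db': from fail(1)=0 chase 'b': 0 ⇒ 3;  out={0}∪out(3)={0}
  fail(4) 'bd': from fail(3)=0 chase 'd': 0 ⇒ 1;  out=∅∪out(1)=∅
  fail(5) 'bdb': from fail(4)=1 chase 'b': 1 ⇒ 2;  out=∅∪out(2)={0}
  fail(6) 'bdbe': from fail(5)=2 chase 'e': 2→3→0 ⇒ 0;  out={1}∪out(0)={1}

Text stream:
i=0 'c': node 0→0
i=1 'e': node 0→0
i=2 'a': node 0→0
i=3 'b': node 0→3
i=4 'c': node 3→0 (via fail)
i=5 'd': node 0→1
i=6 'b': node 1→2  emit P0@[5:6]
i=7 'b': node 2→3 (via fail)
i=8 'd': node 3→4
i=9 'b': node 4→5  emit P0@[8:9]
i=10 'b': node 5→3 (via fail)
i=11 'd': node 3→4
i=12 'b': node 4→5  emit P0@[11:12]
i=13 'e': node 5→6  emit P1@[10:13]
i=14 'b': node 6→3 (via fail)
i=15 'd': node 3→4
i=16 'c': node 4→0 (via fail)
i=17 'b': node 0→3
i=18 'b': node 3→3 (via fail)
i=19 'd': node 3→4
i=20 'b': node 4→5  emit P0@[19:20]
i=21 'e': node 5→6  emit P1@[18:21]
i=22 'd': node 6→1 (via fail)
i=23 'e': node 1→0 (via fail)
i=24 'b': node 0→3
i=25 'b': node 3→3 (via fail)
i=26 'd': node 3→4
i=27 'b': node 4→5  emit P0@[26:27]
i=28 'e': node 5→6  emit P1@[25:28]
i=29 'c': node 6→0 (via fail)
i=30 'b': node 0→3
i=31 'd': node 3→4
i=32 'b': node 4→5  emit P0@[31:32]
i=33 'e': node 5→6  emit P1@[30:33]
i=34 'e': node 6→0 (via fail)
i=35 'c': node 0→0
i=36 'a': node 0→0
i=37 'd': node 0→1
i=38 'e': node 1→0 (via fail)
i=39 'b': node 0→3
i=40 'b': node 3→3 (via fail)
i=41 'e': node 3→0 (via fail)
i=42 'b': node 0→3
i=43 'b': node 3→3 (via fail)
i=44 'b': node 3→3 (via fail)
i=45 'd': node 3→4
i=46 'b': node 4→5  emit P0@[45:46]
i=47 'e': node 5→6  emit P1@[44:47]
i=48 'e': node 6→0 (via fail)
i=49 'b': node 0→3
i=50 'b': node 3→3 (via fail)
i=51 'b': node 3→3 (via fail)
i=52 'd': node 3→4
i=53 'b': node 4→5  emit P0@[52:53]
i=54 'e': node 5→6  emit P1@[51:54]
i=55 'e': node 6→0 (via fail)
i=56 'd': node 0→1
i=57 'b': node 1→2  emit P0@[56:57]
i=58 'e': node 2→0 (via fail)
i=59 'a': node 0→0
i=60 'b': node 0→3
i=61 'd': node 3→4
i=62 'b': node 4→5  emit P0@[61:62]
i=63 'e': node 5→6  emit P1@[60:63]
i=64 'b': node 6→3 (via fail)
i=65 'b': node 3→3 (via fail)
i=66 'b': node 3→3 (via fail)
i=67 'd': node 3→4
i=68 'b': node 4→5  emit P0@[67:68]

Result: [[6,0],[9,0],[12,0],[13,1],[20,0],[21,1],[27,0],[28,1],[32,0],[33,1],[46,0],[47,1],[53,0],[54,1],[57,0],[62,0],[63,1],[68,0]]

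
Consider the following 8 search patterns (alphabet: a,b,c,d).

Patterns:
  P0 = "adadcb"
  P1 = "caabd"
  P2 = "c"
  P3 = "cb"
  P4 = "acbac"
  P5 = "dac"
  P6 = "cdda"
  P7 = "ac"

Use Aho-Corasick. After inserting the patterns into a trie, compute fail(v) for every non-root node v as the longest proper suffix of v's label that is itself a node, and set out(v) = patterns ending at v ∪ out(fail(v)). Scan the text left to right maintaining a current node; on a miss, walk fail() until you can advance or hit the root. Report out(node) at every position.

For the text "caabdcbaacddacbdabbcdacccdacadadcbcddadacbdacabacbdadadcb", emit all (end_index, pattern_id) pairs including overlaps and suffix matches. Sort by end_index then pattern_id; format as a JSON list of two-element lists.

Build automaton:
Trie (insert patterns):
  n0 'ε': a→1 c→7 d→17
  n1 'a': c→13 d→2
  n2 'ad': a→3
  n3 'ada': d→4
  n4 'adad': c→5
  n5 'adadc': b→6
  n6 'adadcb': ·  [P0 ends]
  n7 'c': a→8 b→12 d→20  [P2 ends]
  n8 'ca': a→9
  n9 'caa': b→10
  n10 'caab': d→11
  n11 'caabd': ·  [P1 ends]
  n12 'cb': ·  [P3 ends]
  n13 'ac': b→14  [P7 ends]
  n14 'acb': a→15
  n15 'acba': c→16
  n16 'acbac': ·  [P4 ends]
  n17 'd': a→18
  n18 'da': c→19
  n19 'dac': ·  [P5 ends]
  n20 'cd': d→21
  n21 'cdd': a→22
  n22 'cdda': ·  [P6 ends]

BFS fail/out derivation:
  fail(1) 'a': from fail(0)=0 chase 'a': 0 ⇒ 0;  out=∅∪out(0)=∅
  fail(7) 'c': from fail(0)=0 chase 'c': 0 ⇒ 0;  out={2}∪out(0)={2}
  fail(17) 'd': from fail(0)=0 chase 'd': 0 ⇒ 0;  out=∅∪out(0)=∅
  fail(2) 'ad': from fail(1)=0 chase 'd': 0 ⇒ 17;  out=∅∪out(17)=∅
  fail(8) 'ca': from fail(7)=0 chase 'a': 0 ⇒ 1;  out=∅∪out(1)=∅
  fail(12) 'cb': from fail(7)=0 chase 'b': 0 ⇒ 0;  out={3}∪out(0)={3}
  fail(13) 'ac': from fail(1)=0 chase 'c': 0 ⇒ 7;  out={7}∪out(7)={2,7}
  fail(18) 'da': from fail(17)=0 chase 'a': 0 ⇒ 1;  out=∅∪out(1)=∅
  fail(20) 'cd': from fail(7)=0 chase 'd': 0 ⇒ 17;  out=∅∪out(17)=∅
  fail(3) 'ada': from fail(2)=17 chase 'a': 17 ⇒ 18;  out=∅∪out(18)=∅
  fail(9) 'caa': from fail(8)=1 chase 'a': 1→0 ⇒ 1;  out=∅∪out(1)=∅
  fail(14) 'acb': from fail(13)=7 chase 'b': 7 ⇒ 12;  out=∅∪out(12)={3}
  fail(19) 'dac': from fail(18)=1 chase 'c': 1 ⇒ 13;  out={5}∪out(13)={2,5,7}
  fail(21) 'cdd': from fail(20)=17 chase 'd': 17→0 ⇒ 17;  out=∅∪out(17)=∅
  fail(4) 'adad': from fail(3)=18 chase 'd': 18→1 ⇒ 2;  out=∅∪out(2)=∅
  fail(10) 'caab': from fail(9)=1 chase 'b': 1→0 ⇒ 0;  out=∅∪out(0)=∅
  fail(15) 'acba': from fail(14)=12 chase 'a': 12→0 ⇒ 1;  out=∅∪out(1)=∅
  fail(22) 'cdda': from fail(21)=17 chase 'a': 17 ⇒ 18;  out={6}∪out(18)={6}
  fail(5) 'adadc': from fail(4)=2 chase 'c': 2→17→0 ⇒ 7;  out=∅∪out(7)={2}
  fail(11) 'caabd': from fail(10)=0 chase 'd': 0 ⇒ 17;  out={1}∪out(17)={1}
  fail(16) 'acbac': from fail(15)=1 chase 'c': 1 ⇒ 13;  out={4}∪out(13)={2,4,7}
  fail(6) 'adadcb': from fail(5)=7 chase 'b': 7 ⇒ 12;  out={0}∪out(12)={0,3}

Scan:
i=0 'c': node 0→7  emit P2@[0:0]
i=1 'a': node 7→8
i=2 'a': node 8→9
i=3 'b': node 9→10
i=4 'd': node 10→11  emit P1@[0:4]
i=5 'c': node 11→7 ·f  emit P2@[5:5]
i=6 'b': node 7→12  emit P3@[5:6]
i=7 'a': node 12→1 ·f
i=8 'a': node 1→1 ·f
i=9 'c': node 1→13  emit P2@[9:9],P7@[8:9]
i=10 'd': node 13→20 ·f
i=11 'd': node 20→21
i=12 'a': node 21→22  emit P6@[9:12]
i=13 'c': node 22→19 ·f  emit P2@[13:13],P5@[11:13],P7@[12:13]
i=14 'b': node 19→14 ·f  emit P3@[13:14]
i=15 'd': node 14→17 ·f
i=16 'a': node 17→18
i=17 'b': node 18→0 ·f
i=18 'b': node 0→0
i=19 'c': node 0→7  emit P2@[19:19]
i=20 'd': node 7→20
i=21 'a': node 20→18 ·f
i=22 'c': node 18→19  emit P2@[22:22],P5@[20:22],P7@[21:22]
i=23 'c': node 19→7 ·f  emit P2@[23:23]
i=24 'c': node 7→7 ·f  emit P2@[24:24]
i=25 'd': node 7→20
i=26 'a': node 20→18 ·f
i=27 'c': node 18→19  emit P2@[27:27],P5@[25:27],P7@[26:27]
i=28 'a': node 19→8 ·f
i=29 'd': node 8→2 ·f
i=30 'a': node 2→3
i=31 'd': node 3→4
i=32 'c': node 4→5  emit P2@[32:32]
i=33 'b': node 5→6  emit P0@[28:33],P3@[32:33]
i=34 'c': node 6→7 ·f  emit P2@[34:34]
i=35 'd': node 7→20
i=36 'd': node 20→21
i=37 'a': node 21→22  emit P6@[34:37]
i=38 'd': node 22→2 ·f
i=39 'a': node 2→3
i=40 'c': node 3→19 ·f  emit P2@[40:40],P5@[38:40],P7@[39:40]
i=41 'b': node 19→14 ·f  emit P3@[40:41]
i=42 'd': node 14→17 ·f
i=43 'a': node 17→18
i=44 'c': node 18→19  emit P2@[44:44],P5@[42:44],P7@[43:44]
i=45 'a': node 19→8 ·f
i=46 'b': node 8→0 ·f
i=47 'a': node 0→1
i=48 'c': node 1→13  emit P2@[48:48],P7@[47:48]
i=49 'b': node 13→14  emit P3@[48:49]
i=50 'd': node 14→17 ·f
i=51 'a': node 17→18
i=52 'd': node 18→2 ·f
i=53 'a': node 2→3
i=54 'd': node 3→4
i=55 'c': node 4→5  emit P2@[55:55]
i=56 'b': node 5→6  emit P0@[51:56],P3@[55:56]

All matches (sorted): [[0,2],[4,1],[5,2],[6,3],[9,2],[9,7],[12,6],[13,2],[13,5],[13,7],[14,3],[19,2],[22,2],[22,5],[22,7],[23,2],[24,2],[27,2],[27,5],[27,7],[32,2],[33,0],[33,3],[34,2],[37,6],[40,2],[40,5],[40,7],[41,3],[44,2],[44,5],[44,7],[48,2],[48,7],[49,3],[55,2],[56,0],[56,3]]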